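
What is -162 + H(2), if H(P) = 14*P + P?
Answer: -132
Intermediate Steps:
H(P) = 15*P
-162 + H(2) = -162 + 15*2 = -162 + 30 = -132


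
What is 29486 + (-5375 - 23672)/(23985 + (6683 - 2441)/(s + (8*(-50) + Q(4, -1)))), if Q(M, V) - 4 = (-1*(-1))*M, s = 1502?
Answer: 130851489257/4437932 ≈ 29485.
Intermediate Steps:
Q(M, V) = 4 + M (Q(M, V) = 4 + (-1*(-1))*M = 4 + 1*M = 4 + M)
29486 + (-5375 - 23672)/(23985 + (6683 - 2441)/(s + (8*(-50) + Q(4, -1)))) = 29486 + (-5375 - 23672)/(23985 + (6683 - 2441)/(1502 + (8*(-50) + (4 + 4)))) = 29486 - 29047/(23985 + 4242/(1502 + (-400 + 8))) = 29486 - 29047/(23985 + 4242/(1502 - 392)) = 29486 - 29047/(23985 + 4242/1110) = 29486 - 29047/(23985 + 4242*(1/1110)) = 29486 - 29047/(23985 + 707/185) = 29486 - 29047/4437932/185 = 29486 - 29047*185/4437932 = 29486 - 5373695/4437932 = 130851489257/4437932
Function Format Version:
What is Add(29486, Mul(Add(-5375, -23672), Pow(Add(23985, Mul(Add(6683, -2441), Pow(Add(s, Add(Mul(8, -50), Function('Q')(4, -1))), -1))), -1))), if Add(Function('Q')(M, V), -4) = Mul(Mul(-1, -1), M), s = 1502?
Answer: Rational(130851489257, 4437932) ≈ 29485.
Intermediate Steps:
Function('Q')(M, V) = Add(4, M) (Function('Q')(M, V) = Add(4, Mul(Mul(-1, -1), M)) = Add(4, Mul(1, M)) = Add(4, M))
Add(29486, Mul(Add(-5375, -23672), Pow(Add(23985, Mul(Add(6683, -2441), Pow(Add(s, Add(Mul(8, -50), Function('Q')(4, -1))), -1))), -1))) = Add(29486, Mul(Add(-5375, -23672), Pow(Add(23985, Mul(Add(6683, -2441), Pow(Add(1502, Add(Mul(8, -50), Add(4, 4))), -1))), -1))) = Add(29486, Mul(-29047, Pow(Add(23985, Mul(4242, Pow(Add(1502, Add(-400, 8)), -1))), -1))) = Add(29486, Mul(-29047, Pow(Add(23985, Mul(4242, Pow(Add(1502, -392), -1))), -1))) = Add(29486, Mul(-29047, Pow(Add(23985, Mul(4242, Pow(1110, -1))), -1))) = Add(29486, Mul(-29047, Pow(Add(23985, Mul(4242, Rational(1, 1110))), -1))) = Add(29486, Mul(-29047, Pow(Add(23985, Rational(707, 185)), -1))) = Add(29486, Mul(-29047, Pow(Rational(4437932, 185), -1))) = Add(29486, Mul(-29047, Rational(185, 4437932))) = Add(29486, Rational(-5373695, 4437932)) = Rational(130851489257, 4437932)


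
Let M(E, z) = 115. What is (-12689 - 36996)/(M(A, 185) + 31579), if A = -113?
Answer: -49685/31694 ≈ -1.5676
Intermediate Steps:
(-12689 - 36996)/(M(A, 185) + 31579) = (-12689 - 36996)/(115 + 31579) = -49685/31694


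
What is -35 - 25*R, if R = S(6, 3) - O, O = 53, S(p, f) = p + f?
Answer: 1065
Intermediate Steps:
S(p, f) = f + p
R = -44 (R = (3 + 6) - 1*53 = 9 - 53 = -44)
-35 - 25*R = -35 - 25*(-44) = -35 + 1100 = 1065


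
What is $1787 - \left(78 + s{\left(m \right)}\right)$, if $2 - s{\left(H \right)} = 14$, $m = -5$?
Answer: $1721$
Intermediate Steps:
$s{\left(H \right)} = -12$ ($s{\left(H \right)} = 2 - 14 = -12$)
$1787 - \left(78 + s{\left(m \right)}\right) = 1787 - 66 = 1721$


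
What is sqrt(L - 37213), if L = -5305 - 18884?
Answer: I*sqrt(61402) ≈ 247.79*I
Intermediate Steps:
L = -24189
sqrt(L - 37213) = sqrt(-24189 - 37213) = sqrt(-61402) = I*sqrt(61402)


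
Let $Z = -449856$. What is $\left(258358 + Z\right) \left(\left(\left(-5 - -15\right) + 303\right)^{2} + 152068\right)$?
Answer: $-47881585426$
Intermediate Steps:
$\left(258358 + Z\right) \left(\left(\left(-5 - -15\right) + 303\right)^{2} + 152068\right) = \left(258358 - 449856\right) \left(\left(\left(-5 - -15\right) + 303\right)^{2} + 152068\right) = - 191498 \left(\left(\left(-5 + 15\right) + 303\right)^{2} + 152068\right) = - 191498 \left(\left(10 + 303\right)^{2} + 152068\right) = - 191498 \left(313^{2} + 152068\right) = - 191498 \left(97969 + 152068\right) = \left(-191498\right) 250037 = -47881585426$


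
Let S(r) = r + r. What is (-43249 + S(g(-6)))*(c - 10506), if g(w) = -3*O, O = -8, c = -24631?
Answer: 1517953537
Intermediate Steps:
g(w) = 24 (g(w) = -3*(-8) = 24)
S(r) = 2*r
(-43249 + S(g(-6)))*(c - 10506) = (-43249 + 2*24)*(-24631 - 10506) = (-43249 + 48)*(-35137) = -43201*(-35137) = 1517953537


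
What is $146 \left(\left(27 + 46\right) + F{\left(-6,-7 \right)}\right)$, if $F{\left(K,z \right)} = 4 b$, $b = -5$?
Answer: $7738$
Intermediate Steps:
$F{\left(K,z \right)} = -20$ ($F{\left(K,z \right)} = 4 \left(-5\right) = -20$)
$146 \left(\left(27 + 46\right) + F{\left(-6,-7 \right)}\right) = 146 \left(\left(27 + 46\right) - 20\right) = 146 \left(73 - 20\right) = 146 \cdot 53 = 7738$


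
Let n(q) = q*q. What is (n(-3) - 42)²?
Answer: 1089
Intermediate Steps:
n(q) = q²
(n(-3) - 42)² = ((-3)² - 42)² = (9 - 42)² = (-33)² = 1089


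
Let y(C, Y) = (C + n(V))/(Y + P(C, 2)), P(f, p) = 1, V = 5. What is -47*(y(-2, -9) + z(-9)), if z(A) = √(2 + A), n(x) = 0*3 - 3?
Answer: -235/8 - 47*I*√7 ≈ -29.375 - 124.35*I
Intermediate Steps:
n(x) = -3 (n(x) = 0 - 3 = -3)
y(C, Y) = (-3 + C)/(1 + Y) (y(C, Y) = (C - 3)/(Y + 1) = (-3 + C)/(1 + Y))
-47*(y(-2, -9) + z(-9)) = -47*((-3 - 2)/(1 - 9) + √(2 - 9)) = -47*(-5/(-8) + √(-7)) = -47*(-⅛*(-5) + I*√7) = -47*(5/8 + I*√7) = -235/8 - 47*I*√7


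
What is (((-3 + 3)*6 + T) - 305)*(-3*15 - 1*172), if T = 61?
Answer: 52948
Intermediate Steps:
(((-3 + 3)*6 + T) - 305)*(-3*15 - 1*172) = (((-3 + 3)*6 + 61) - 305)*(-3*15 - 1*172) = ((0*6 + 61) - 305)*(-45 - 172) = ((0 + 61) - 305)*(-217) = (61 - 305)*(-217) = -244*(-217) = 52948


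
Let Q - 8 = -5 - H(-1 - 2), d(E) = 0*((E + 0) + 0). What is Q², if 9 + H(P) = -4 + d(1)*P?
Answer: 256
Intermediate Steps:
d(E) = 0 (d(E) = 0*(E + 0) = 0*E = 0)
H(P) = -13 (H(P) = -9 + (-4 + 0*P) = -9 + (-4 + 0) = -9 - 4 = -13)
Q = 16 (Q = 8 + (-5 - 1*(-13)) = 8 + (-5 + 13) = 8 + 8 = 16)
Q² = 16² = 256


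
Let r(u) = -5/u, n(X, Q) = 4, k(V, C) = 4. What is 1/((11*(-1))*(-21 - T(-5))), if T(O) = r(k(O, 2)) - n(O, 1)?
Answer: 4/693 ≈ 0.0057720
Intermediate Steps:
T(O) = -21/4 (T(O) = -5/4 - 1*4 = -5*1/4 - 4 = -5/4 - 4 = -21/4)
1/((11*(-1))*(-21 - T(-5))) = 1/((11*(-1))*(-21 - 1*(-21/4))) = 1/(-11*(-21 + 21/4)) = 1/(-11*(-63/4)) = 1/(693/4) = 4/693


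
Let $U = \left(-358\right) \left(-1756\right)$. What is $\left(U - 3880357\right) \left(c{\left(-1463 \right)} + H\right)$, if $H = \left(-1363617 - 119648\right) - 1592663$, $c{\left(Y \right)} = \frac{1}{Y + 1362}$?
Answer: $\frac{1010204302107861}{101} \approx 1.0002 \cdot 10^{13}$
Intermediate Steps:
$c{\left(Y \right)} = \frac{1}{1362 + Y}$
$H = -3075928$ ($H = -1483265 - 1592663 = -3075928$)
$U = 628648$
$\left(U - 3880357\right) \left(c{\left(-1463 \right)} + H\right) = \left(628648 - 3880357\right) \left(\frac{1}{1362 - 1463} - 3075928\right) = - 3251709 \left(\frac{1}{-101} - 3075928\right) = - 3251709 \left(- \frac{1}{101} - 3075928\right) = \left(-3251709\right) \left(- \frac{310668729}{101}\right) = \frac{1010204302107861}{101}$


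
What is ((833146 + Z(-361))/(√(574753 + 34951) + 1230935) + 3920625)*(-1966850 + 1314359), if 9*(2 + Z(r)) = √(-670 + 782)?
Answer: -3876144614388214294115115/1515200364521 - 356966226260*√7/1515200364521 + 579992*√1066982/1515200364521 + 1087237923408*√152426/1515200364521 ≈ -2.5582e+12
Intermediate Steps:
Z(r) = -2 + 4*√7/9 (Z(r) = -2 + √(-670 + 782)/9 = -2 + √112/9 = -2 + (4*√7)/9 = -2 + 4*√7/9)
((833146 + Z(-361))/(√(574753 + 34951) + 1230935) + 3920625)*(-1966850 + 1314359) = ((833146 + (-2 + 4*√7/9))/(√(574753 + 34951) + 1230935) + 3920625)*(-1966850 + 1314359) = ((833144 + 4*√7/9)/(√609704 + 1230935) + 3920625)*(-652491) = ((833144 + 4*√7/9)/(2*√152426 + 1230935) + 3920625)*(-652491) = ((833144 + 4*√7/9)/(1230935 + 2*√152426) + 3920625)*(-652491) = (3920625 + (833144 + 4*√7/9)/(1230935 + 2*√152426))*(-652491) = -2558172526875 - 652491*(833144 + 4*√7/9)/(1230935 + 2*√152426)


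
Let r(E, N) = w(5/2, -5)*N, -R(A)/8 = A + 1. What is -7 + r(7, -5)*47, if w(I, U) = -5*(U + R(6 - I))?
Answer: -48182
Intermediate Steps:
R(A) = -8 - 8*A (R(A) = -8*(A + 1) = -8*(1 + A) = -8 - 8*A)
w(I, U) = 280 - 40*I - 5*U (w(I, U) = -5*(U + (-8 - 8*(6 - I))) = -5*(U + (-8 + (-48 + 8*I))) = -5*(U + (-56 + 8*I)) = -5*(-56 + U + 8*I) = 280 - 40*I - 5*U)
r(E, N) = 205*N (r(E, N) = (280 - 200/2 - 5*(-5))*N = (280 - 200/2 + 25)*N = (280 - 40*5/2 + 25)*N = (280 - 100 + 25)*N = 205*N)
-7 + r(7, -5)*47 = -7 + (205*(-5))*47 = -7 - 1025*47 = -7 - 48175 = -48182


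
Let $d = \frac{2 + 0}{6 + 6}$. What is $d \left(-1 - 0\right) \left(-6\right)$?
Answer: $1$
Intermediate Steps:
$d = \frac{1}{6}$ ($d = \frac{2}{12} = 2 \cdot \frac{1}{12} = \frac{1}{6} \approx 0.16667$)
$d \left(-1 - 0\right) \left(-6\right) = \frac{-1 - 0}{6} \left(-6\right) = \frac{-1 + 0}{6} \left(-6\right) = \frac{1}{6} \left(-1\right) \left(-6\right) = \left(- \frac{1}{6}\right) \left(-6\right) = 1$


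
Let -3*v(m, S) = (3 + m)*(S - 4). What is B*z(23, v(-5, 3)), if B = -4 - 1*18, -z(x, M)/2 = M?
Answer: -88/3 ≈ -29.333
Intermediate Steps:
v(m, S) = -(-4 + S)*(3 + m)/3 (v(m, S) = -(3 + m)*(S - 4)/3 = -(3 + m)*(-4 + S)/3 = -(-4 + S)*(3 + m)/3)
z(x, M) = -2*M
B = -22 (B = -4 - 18 = -22)
B*z(23, v(-5, 3)) = -(-44)*(4 - 1*3 + (4/3)*(-5) - ⅓*3*(-5)) = -(-44)*(4 - 3 - 20/3 + 5) = -(-44)*(-2)/3 = -22*4/3 = -88/3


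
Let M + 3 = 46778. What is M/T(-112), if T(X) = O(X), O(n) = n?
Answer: -46775/112 ≈ -417.63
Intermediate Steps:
M = 46775 (M = -3 + 46778 = 46775)
T(X) = X
M/T(-112) = 46775/(-112) = 46775*(-1/112) = -46775/112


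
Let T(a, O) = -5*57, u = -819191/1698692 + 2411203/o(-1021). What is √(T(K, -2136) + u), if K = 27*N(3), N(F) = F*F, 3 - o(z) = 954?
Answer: I*√1840438757042345684751/807728046 ≈ 53.112*I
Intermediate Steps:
o(z) = -951 (o(z) = 3 - 1*954 = 3 - 954 = -951)
N(F) = F²
u = -4096670297117/1615456092 (u = -819191/1698692 + 2411203/(-951) = -819191*1/1698692 + 2411203*(-1/951) = -819191/1698692 - 2411203/951 = -4096670297117/1615456092 ≈ -2535.9)
K = 243 (K = 27*3² = 27*9 = 243)
T(a, O) = -285
√(T(K, -2136) + u) = √(-285 - 4096670297117/1615456092) = √(-4557075283337/1615456092) = I*√1840438757042345684751/807728046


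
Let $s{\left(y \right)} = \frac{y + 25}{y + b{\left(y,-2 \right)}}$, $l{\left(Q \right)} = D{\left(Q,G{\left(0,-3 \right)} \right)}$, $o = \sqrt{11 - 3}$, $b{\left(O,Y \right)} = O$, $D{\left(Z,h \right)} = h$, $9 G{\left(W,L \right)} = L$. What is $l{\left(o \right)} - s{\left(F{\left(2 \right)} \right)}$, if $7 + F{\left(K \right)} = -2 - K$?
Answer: $\frac{10}{33} \approx 0.30303$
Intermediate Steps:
$G{\left(W,L \right)} = \frac{L}{9}$
$F{\left(K \right)} = -9 - K$ ($F{\left(K \right)} = -7 - \left(2 + K\right) = -9 - K$)
$o = 2 \sqrt{2}$ ($o = \sqrt{8} = 2 \sqrt{2} \approx 2.8284$)
$l{\left(Q \right)} = - \frac{1}{3}$ ($l{\left(Q \right)} = \frac{1}{9} \left(-3\right) = - \frac{1}{3}$)
$s{\left(y \right)} = \frac{25 + y}{2 y}$ ($s{\left(y \right)} = \frac{y + 25}{y + y} = \frac{25 + y}{2 y}$)
$l{\left(o \right)} - s{\left(F{\left(2 \right)} \right)} = - \frac{1}{3} - \frac{25 - 11}{2 \left(-9 - 2\right)} = - \frac{1}{3} - \frac{25 - 11}{2 \left(-11\right)} = - \frac{1}{3} - \frac{1}{2} \left(- \frac{1}{11}\right) 14 = - \frac{1}{3} - - \frac{7}{11} = - \frac{1}{3} + \frac{7}{11} = \frac{10}{33}$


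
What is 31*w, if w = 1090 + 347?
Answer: 44547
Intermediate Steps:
w = 1437
31*w = 31*1437 = 44547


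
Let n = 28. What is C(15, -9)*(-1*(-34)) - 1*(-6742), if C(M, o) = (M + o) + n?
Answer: 7898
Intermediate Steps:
C(M, o) = 28 + M + o (C(M, o) = (M + o) + 28 = 28 + M + o)
C(15, -9)*(-1*(-34)) - 1*(-6742) = (28 + 15 - 9)*(-1*(-34)) - 1*(-6742) = 34*34 + 6742 = 1156 + 6742 = 7898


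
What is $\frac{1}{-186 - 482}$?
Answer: $- \frac{1}{668} \approx -0.001497$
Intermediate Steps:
$\frac{1}{-186 - 482} = \frac{1}{-668} = - \frac{1}{668}$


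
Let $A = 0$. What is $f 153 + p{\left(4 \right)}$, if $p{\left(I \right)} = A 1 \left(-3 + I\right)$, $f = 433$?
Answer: $66249$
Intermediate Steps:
$p{\left(I \right)} = 0$ ($p{\left(I \right)} = 0 \cdot 1 \left(-3 + I\right) = 0 \left(-3 + I\right) = 0$)
$f 153 + p{\left(4 \right)} = 433 \cdot 153 + 0 = 66249 + 0 = 66249$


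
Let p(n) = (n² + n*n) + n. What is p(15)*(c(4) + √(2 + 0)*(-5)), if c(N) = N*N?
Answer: 7440 - 2325*√2 ≈ 4152.0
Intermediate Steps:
c(N) = N²
p(n) = n + 2*n² (p(n) = (n² + n²) + n = 2*n² + n = n + 2*n²)
p(15)*(c(4) + √(2 + 0)*(-5)) = (15*(1 + 2*15))*(4² + √(2 + 0)*(-5)) = (15*(1 + 30))*(16 + √2*(-5)) = (15*31)*(16 - 5*√2) = 465*(16 - 5*√2) = 7440 - 2325*√2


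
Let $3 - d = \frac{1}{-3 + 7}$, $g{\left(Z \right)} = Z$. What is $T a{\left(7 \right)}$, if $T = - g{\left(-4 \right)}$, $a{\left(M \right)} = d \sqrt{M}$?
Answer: $11 \sqrt{7} \approx 29.103$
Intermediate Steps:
$d = \frac{11}{4}$ ($d = 3 - \frac{1}{-3 + 7} = 3 - \frac{1}{4} = \frac{11}{4} \approx 2.75$)
$a{\left(M \right)} = \frac{11 \sqrt{M}}{4}$
$T = 4$ ($T = \left(-1\right) \left(-4\right) = 4$)
$T a{\left(7 \right)} = 4 \frac{11 \sqrt{7}}{4} = 11 \sqrt{7}$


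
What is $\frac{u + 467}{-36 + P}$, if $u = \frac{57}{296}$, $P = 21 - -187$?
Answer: $\frac{138289}{50912} \approx 2.7162$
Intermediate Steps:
$P = 208$ ($P = 21 + 187 = 208$)
$u = \frac{57}{296}$ ($u = 57 \cdot \frac{1}{296} = \frac{57}{296} \approx 0.19257$)
$\frac{u + 467}{-36 + P} = \frac{\frac{57}{296} + 467}{-36 + 208} = \frac{138289}{296 \cdot 172} = \frac{138289}{296} \cdot \frac{1}{172} = \frac{138289}{50912}$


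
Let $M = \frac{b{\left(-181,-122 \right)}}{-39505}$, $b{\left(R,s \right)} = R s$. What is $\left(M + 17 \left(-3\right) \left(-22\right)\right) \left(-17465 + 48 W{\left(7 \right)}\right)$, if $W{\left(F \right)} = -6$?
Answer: $- \frac{786502779584}{39505} \approx -1.9909 \cdot 10^{7}$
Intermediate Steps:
$M = - \frac{22082}{39505}$ ($M = \frac{\left(-181\right) \left(-122\right)}{-39505} = 22082 \left(- \frac{1}{39505}\right) = - \frac{22082}{39505} \approx -0.55897$)
$\left(M + 17 \left(-3\right) \left(-22\right)\right) \left(-17465 + 48 W{\left(7 \right)}\right) = \left(- \frac{22082}{39505} + 17 \left(-3\right) \left(-22\right)\right) \left(-17465 + 48 \left(-6\right)\right) = \left(- \frac{22082}{39505} - -1122\right) \left(-17465 - 288\right) = \left(- \frac{22082}{39505} + 1122\right) \left(-17753\right) = \frac{44302528}{39505} \left(-17753\right) = - \frac{786502779584}{39505}$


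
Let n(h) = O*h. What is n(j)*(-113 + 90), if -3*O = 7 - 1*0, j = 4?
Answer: 644/3 ≈ 214.67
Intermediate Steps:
O = -7/3 (O = -(7 - 1*0)/3 = -(7 + 0)/3 = -1/3*7 = -7/3 ≈ -2.3333)
n(h) = -7*h/3
n(j)*(-113 + 90) = (-7/3*4)*(-113 + 90) = -28/3*(-23) = 644/3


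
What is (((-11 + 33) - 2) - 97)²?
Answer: 5929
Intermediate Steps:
(((-11 + 33) - 2) - 97)² = ((22 - 2) - 97)² = (20 - 97)² = (-77)² = 5929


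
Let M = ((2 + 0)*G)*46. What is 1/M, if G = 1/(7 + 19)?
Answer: 13/46 ≈ 0.28261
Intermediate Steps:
G = 1/26 ≈ 0.038462
M = 46/13 (M = ((2 + 0)*(1/26))*46 = (2*(1/26))*46 = (1/13)*46 = 46/13 ≈ 3.5385)
1/M = 1/(46/13) = 13/46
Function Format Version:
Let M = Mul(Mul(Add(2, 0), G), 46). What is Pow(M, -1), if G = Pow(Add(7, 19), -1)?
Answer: Rational(13, 46) ≈ 0.28261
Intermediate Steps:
G = Rational(1, 26) (G = Pow(26, -1) = Rational(1, 26) ≈ 0.038462)
M = Rational(46, 13) (M = Mul(Mul(Add(2, 0), Rational(1, 26)), 46) = Mul(Mul(2, Rational(1, 26)), 46) = Mul(Rational(1, 13), 46) = Rational(46, 13) ≈ 3.5385)
Pow(M, -1) = Pow(Rational(46, 13), -1) = Rational(13, 46)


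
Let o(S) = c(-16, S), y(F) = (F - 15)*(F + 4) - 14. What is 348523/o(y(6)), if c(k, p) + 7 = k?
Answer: -348523/23 ≈ -15153.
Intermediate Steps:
c(k, p) = -7 + k
y(F) = -14 + (-15 + F)*(4 + F) (y(F) = (-15 + F)*(4 + F) - 14 = -14 + (-15 + F)*(4 + F))
o(S) = -23 (o(S) = -7 - 16 = -23)
348523/o(y(6)) = 348523/(-23) = 348523*(-1/23) = -348523/23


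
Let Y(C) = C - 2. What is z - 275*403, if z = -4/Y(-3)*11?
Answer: -554081/5 ≈ -1.1082e+5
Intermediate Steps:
Y(C) = -2 + C
z = 44/5 (z = -4/(-2 - 3)*11 = -4/(-5)*11 = -4*(-1/5)*11 = (4/5)*11 = 44/5 ≈ 8.8000)
z - 275*403 = 44/5 - 275*403 = 44/5 - 110825 = -554081/5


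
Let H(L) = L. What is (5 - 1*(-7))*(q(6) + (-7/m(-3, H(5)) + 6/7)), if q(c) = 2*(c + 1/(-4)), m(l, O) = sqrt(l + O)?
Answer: 1038/7 - 42*sqrt(2) ≈ 88.889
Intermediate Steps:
m(l, O) = sqrt(O + l)
q(c) = -1/2 + 2*c (q(c) = 2*(c - 1/4) = 2*(-1/4 + c) = -1/2 + 2*c)
(5 - 1*(-7))*(q(6) + (-7/m(-3, H(5)) + 6/7)) = (5 - 1*(-7))*((-1/2 + 2*6) + (-7/sqrt(5 - 3) + 6/7)) = (5 + 7)*((-1/2 + 12) + (-7*sqrt(2)/2 + 6*(1/7))) = 12*(23/2 + (-7*sqrt(2)/2 + 6/7)) = 12*(23/2 + (6/7 - 7*sqrt(2)/2)) = 12*(173/14 - 7*sqrt(2)/2) = 1038/7 - 42*sqrt(2)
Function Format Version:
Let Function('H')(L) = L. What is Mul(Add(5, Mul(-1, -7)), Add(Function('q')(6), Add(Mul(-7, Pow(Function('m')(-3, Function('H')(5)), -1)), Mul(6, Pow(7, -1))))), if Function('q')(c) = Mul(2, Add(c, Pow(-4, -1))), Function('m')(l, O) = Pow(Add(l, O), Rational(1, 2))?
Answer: Add(Rational(1038, 7), Mul(-42, Pow(2, Rational(1, 2)))) ≈ 88.889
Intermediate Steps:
Function('m')(l, O) = Pow(Add(O, l), Rational(1, 2))
Function('q')(c) = Add(Rational(-1, 2), Mul(2, c)) (Function('q')(c) = Mul(2, Add(c, Rational(-1, 4))) = Mul(2, Add(Rational(-1, 4), c)) = Add(Rational(-1, 2), Mul(2, c)))
Mul(Add(5, Mul(-1, -7)), Add(Function('q')(6), Add(Mul(-7, Pow(Function('m')(-3, Function('H')(5)), -1)), Mul(6, Pow(7, -1))))) = Mul(Add(5, Mul(-1, -7)), Add(Add(Rational(-1, 2), Mul(2, 6)), Add(Mul(-7, Pow(Pow(Add(5, -3), Rational(1, 2)), -1)), Mul(6, Pow(7, -1))))) = Mul(Add(5, 7), Add(Add(Rational(-1, 2), 12), Add(Mul(-7, Pow(Pow(2, Rational(1, 2)), -1)), Mul(6, Rational(1, 7))))) = Mul(12, Add(Rational(23, 2), Add(Mul(-7, Mul(Rational(1, 2), Pow(2, Rational(1, 2)))), Rational(6, 7)))) = Mul(12, Add(Rational(23, 2), Add(Mul(Rational(-7, 2), Pow(2, Rational(1, 2))), Rational(6, 7)))) = Mul(12, Add(Rational(23, 2), Add(Rational(6, 7), Mul(Rational(-7, 2), Pow(2, Rational(1, 2)))))) = Mul(12, Add(Rational(173, 14), Mul(Rational(-7, 2), Pow(2, Rational(1, 2))))) = Add(Rational(1038, 7), Mul(-42, Pow(2, Rational(1, 2))))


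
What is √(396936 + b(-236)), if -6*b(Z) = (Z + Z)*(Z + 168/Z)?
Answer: 4*√212802/3 ≈ 615.07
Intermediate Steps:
b(Z) = -Z*(Z + 168/Z)/3 (b(Z) = -(Z + Z)*(Z + 168/Z)/6 = -2*Z*(Z + 168/Z)/6 = -Z*(Z + 168/Z)/3)
√(396936 + b(-236)) = √(396936 + (-56 - ⅓*(-236)²)) = √(396936 + (-56 - ⅓*55696)) = √(396936 + (-56 - 55696/3)) = √(396936 - 55864/3) = √(1134944/3) = 4*√212802/3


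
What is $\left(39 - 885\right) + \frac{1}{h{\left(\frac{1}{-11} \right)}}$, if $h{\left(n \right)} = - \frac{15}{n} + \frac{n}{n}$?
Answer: $- \frac{140435}{166} \approx -845.99$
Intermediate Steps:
$h{\left(n \right)} = 1 - \frac{15}{n}$ ($h{\left(n \right)} = - \frac{15}{n} + 1 = 1 - \frac{15}{n}$)
$\left(39 - 885\right) + \frac{1}{h{\left(\frac{1}{-11} \right)}} = \left(39 - 885\right) + \frac{1}{\frac{1}{\frac{1}{-11}} \left(-15 + \frac{1}{-11}\right)} = \left(39 - 885\right) + \frac{1}{\frac{1}{- \frac{1}{11}} \left(-15 - \frac{1}{11}\right)} = -846 + \frac{1}{\left(-11\right) \left(- \frac{166}{11}\right)} = -846 + \frac{1}{166} = - \frac{140435}{166}$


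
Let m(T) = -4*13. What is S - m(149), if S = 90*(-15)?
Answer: -1298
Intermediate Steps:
m(T) = -52
S = -1350
S - m(149) = -1350 - 1*(-52) = -1350 + 52 = -1298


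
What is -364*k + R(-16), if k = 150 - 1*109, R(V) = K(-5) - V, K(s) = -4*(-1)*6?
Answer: -14884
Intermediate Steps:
K(s) = 24 (K(s) = 4*6 = 24)
R(V) = 24 - V
k = 41 (k = 150 - 109 = 41)
-364*k + R(-16) = -364*41 + (24 - 1*(-16)) = -14924 + (24 + 16) = -14924 + 40 = -14884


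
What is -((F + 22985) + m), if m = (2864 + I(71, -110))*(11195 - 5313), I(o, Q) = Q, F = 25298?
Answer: -16247311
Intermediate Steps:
m = 16199028 (m = (2864 - 110)*(11195 - 5313) = 2754*5882 = 16199028)
-((F + 22985) + m) = -((25298 + 22985) + 16199028) = -(48283 + 16199028) = -1*16247311 = -16247311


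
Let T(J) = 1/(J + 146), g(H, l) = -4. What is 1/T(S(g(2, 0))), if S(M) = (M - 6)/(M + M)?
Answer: 589/4 ≈ 147.25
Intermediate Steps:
S(M) = (-6 + M)/(2*M) (S(M) = (-6 + M)/((2*M)) = (-6 + M)*(1/(2*M)) = (-6 + M)/(2*M))
T(J) = 1/(146 + J)
1/T(S(g(2, 0))) = 1/(1/(146 + (½)*(-6 - 4)/(-4))) = 1/(1/(146 + (½)*(-¼)*(-10))) = 1/(1/(146 + 5/4)) = 1/(1/(589/4)) = 1/(4/589) = 589/4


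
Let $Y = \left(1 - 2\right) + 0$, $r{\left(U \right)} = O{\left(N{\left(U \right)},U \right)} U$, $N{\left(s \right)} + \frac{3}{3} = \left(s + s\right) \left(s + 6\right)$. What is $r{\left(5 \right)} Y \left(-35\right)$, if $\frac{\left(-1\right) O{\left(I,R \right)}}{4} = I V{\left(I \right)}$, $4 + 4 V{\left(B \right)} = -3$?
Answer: $133525$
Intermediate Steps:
$N{\left(s \right)} = -1 + 2 s \left(6 + s\right)$ ($N{\left(s \right)} = -1 + \left(s + s\right) \left(s + 6\right) = -1 + 2 s \left(6 + s\right)$)
$V{\left(B \right)} = - \frac{7}{4}$ ($V{\left(B \right)} = -1 + \frac{1}{4} \left(-3\right) = -1 - \frac{3}{4} = - \frac{7}{4}$)
$O{\left(I,R \right)} = 7 I$ ($O{\left(I,R \right)} = - 4 I \left(- \frac{7}{4}\right) = - 4 \left(- \frac{7 I}{4}\right) = 7 I$)
$r{\left(U \right)} = U \left(-7 + 14 U^{2} + 84 U\right)$ ($r{\left(U \right)} = 7 \left(-1 + 2 U^{2} + 12 U\right) U = \left(-7 + 14 U^{2} + 84 U\right) U = U \left(-7 + 14 U^{2} + 84 U\right)$)
$Y = -1$ ($Y = -1 + 0 = -1$)
$r{\left(5 \right)} Y \left(-35\right) = 7 \cdot 5 \left(-1 + 2 \cdot 5^{2} + 12 \cdot 5\right) \left(-1\right) \left(-35\right) = 7 \cdot 5 \left(-1 + 2 \cdot 25 + 60\right) \left(-1\right) \left(-35\right) = 7 \cdot 5 \left(-1 + 50 + 60\right) \left(-1\right) \left(-35\right) = 7 \cdot 5 \cdot 109 \left(-1\right) \left(-35\right) = 3815 \left(-1\right) \left(-35\right) = \left(-3815\right) \left(-35\right) = 133525$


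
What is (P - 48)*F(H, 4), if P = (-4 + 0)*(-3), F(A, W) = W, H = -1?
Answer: -144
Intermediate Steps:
P = 12 (P = -4*(-3) = 12)
(P - 48)*F(H, 4) = (12 - 48)*4 = -36*4 = -144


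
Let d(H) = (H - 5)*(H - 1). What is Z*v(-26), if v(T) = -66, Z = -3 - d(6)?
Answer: 528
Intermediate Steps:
d(H) = (-1 + H)*(-5 + H) (d(H) = (-5 + H)*(-1 + H) = (-1 + H)*(-5 + H))
Z = -8 (Z = -3 - (5 + 6**2 - 6*6) = -3 - (5 + 36 - 36) = -3 - 1*5 = -3 - 5 = -8)
Z*v(-26) = -8*(-66) = 528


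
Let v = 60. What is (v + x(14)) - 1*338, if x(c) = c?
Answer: -264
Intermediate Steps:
(v + x(14)) - 1*338 = (60 + 14) - 1*338 = 74 - 338 = -264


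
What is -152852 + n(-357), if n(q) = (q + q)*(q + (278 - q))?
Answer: -351344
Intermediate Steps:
n(q) = 556*q (n(q) = (2*q)*278 = 556*q)
-152852 + n(-357) = -152852 + 556*(-357) = -152852 - 198492 = -351344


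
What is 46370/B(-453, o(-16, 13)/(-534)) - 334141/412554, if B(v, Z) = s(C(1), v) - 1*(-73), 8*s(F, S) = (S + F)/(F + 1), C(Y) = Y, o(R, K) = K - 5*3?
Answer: 76460704681/73847166 ≈ 1035.4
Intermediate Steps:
o(R, K) = -15 + K (o(R, K) = K - 15 = -15 + K)
s(F, S) = (F + S)/(8*(1 + F)) (s(F, S) = ((S + F)/(F + 1))/8 = ((F + S)/(1 + F))/8 = (F + S)/(8*(1 + F)))
B(v, Z) = 1169/16 + v/16 (B(v, Z) = (1 + v)/(8*(1 + 1)) - 1*(-73) = (⅛)*(1 + v)/2 + 73 = (⅛)*(½)*(1 + v) + 73 = (1/16 + v/16) + 73 = 1169/16 + v/16)
46370/B(-453, o(-16, 13)/(-534)) - 334141/412554 = 46370/(1169/16 + (1/16)*(-453)) - 334141/412554 = 46370/(1169/16 - 453/16) - 334141*1/412554 = 46370/(179/4) - 334141/412554 = 46370*(4/179) - 334141/412554 = 185480/179 - 334141/412554 = 76460704681/73847166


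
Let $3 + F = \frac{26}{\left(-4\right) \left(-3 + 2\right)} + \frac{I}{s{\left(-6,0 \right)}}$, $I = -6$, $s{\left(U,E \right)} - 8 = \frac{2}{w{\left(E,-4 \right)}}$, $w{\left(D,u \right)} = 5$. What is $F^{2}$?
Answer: $\frac{1521}{196} \approx 7.7602$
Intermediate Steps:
$s{\left(U,E \right)} = \frac{42}{5}$ ($s{\left(U,E \right)} = 8 + \frac{2}{5} = \frac{42}{5}$)
$F = \frac{39}{14}$ ($F = -3 + \left(\frac{26}{\left(-4\right) \left(-3 + 2\right)} - \frac{6}{\frac{42}{5}}\right) = -3 + \left(\frac{26}{\left(-4\right) \left(-1\right)} - \frac{5}{7}\right) = -3 - \left(\frac{5}{7} - \frac{26}{4}\right) = -3 + \left(26 \cdot \frac{1}{4} - \frac{5}{7}\right) = -3 + \left(\frac{13}{2} - \frac{5}{7}\right) = -3 + \frac{81}{14} = \frac{39}{14} \approx 2.7857$)
$F^{2} = \left(\frac{39}{14}\right)^{2} = \frac{1521}{196}$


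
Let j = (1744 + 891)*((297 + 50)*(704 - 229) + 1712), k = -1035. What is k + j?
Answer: 438823960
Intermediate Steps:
j = 438824995 (j = 2635*(347*475 + 1712) = 2635*(164825 + 1712) = 2635*166537 = 438824995)
k + j = -1035 + 438824995 = 438823960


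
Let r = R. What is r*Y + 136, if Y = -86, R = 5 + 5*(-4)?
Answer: 1426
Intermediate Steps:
R = -15 (R = 5 - 20 = -15)
r = -15
r*Y + 136 = -15*(-86) + 136 = 1290 + 136 = 1426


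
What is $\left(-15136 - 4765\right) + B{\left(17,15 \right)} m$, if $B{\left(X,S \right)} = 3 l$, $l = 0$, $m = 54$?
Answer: $-19901$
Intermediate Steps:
$B{\left(X,S \right)} = 0$ ($B{\left(X,S \right)} = 3 \cdot 0 = 0$)
$\left(-15136 - 4765\right) + B{\left(17,15 \right)} m = \left(-15136 - 4765\right) + 0 \cdot 54 = -19901 + 0 = -19901$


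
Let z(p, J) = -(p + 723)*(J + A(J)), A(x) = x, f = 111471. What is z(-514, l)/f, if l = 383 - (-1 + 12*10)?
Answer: -36784/37157 ≈ -0.98996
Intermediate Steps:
l = 264 (l = 383 - (-1 + 120) = 383 - 1*119 = 383 - 119 = 264)
z(p, J) = -2*J*(723 + p) (z(p, J) = -(p + 723)*(J + J) = -(723 + p)*2*J = -2*J*(723 + p))
z(-514, l)/f = (2*264*(-723 - 1*(-514)))/111471 = (2*264*(-723 + 514))*(1/111471) = (2*264*(-209))*(1/111471) = -110352*1/111471 = -36784/37157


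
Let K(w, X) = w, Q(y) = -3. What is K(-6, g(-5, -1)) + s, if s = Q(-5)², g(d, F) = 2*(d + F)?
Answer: 3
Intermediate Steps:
g(d, F) = 2*F + 2*d (g(d, F) = 2*(F + d) = 2*F + 2*d)
s = 9 (s = (-3)² = 9)
K(-6, g(-5, -1)) + s = -6 + 9 = 3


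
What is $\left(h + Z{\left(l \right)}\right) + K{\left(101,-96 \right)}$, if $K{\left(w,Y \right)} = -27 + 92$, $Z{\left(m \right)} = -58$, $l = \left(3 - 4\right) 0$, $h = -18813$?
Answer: $-18806$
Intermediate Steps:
$l = 0$ ($l = \left(-1\right) 0 = 0$)
$K{\left(w,Y \right)} = 65$
$\left(h + Z{\left(l \right)}\right) + K{\left(101,-96 \right)} = \left(-18813 - 58\right) + 65 = -18871 + 65 = -18806$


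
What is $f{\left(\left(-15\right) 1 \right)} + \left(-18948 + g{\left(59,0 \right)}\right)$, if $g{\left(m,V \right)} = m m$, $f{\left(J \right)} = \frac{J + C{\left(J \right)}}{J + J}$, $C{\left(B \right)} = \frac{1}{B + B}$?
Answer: $- \frac{13919849}{900} \approx -15467.0$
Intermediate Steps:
$C{\left(B \right)} = \frac{1}{2 B}$
$f{\left(J \right)} = \frac{J + \frac{1}{2 J}}{2 J}$ ($f{\left(J \right)} = \frac{J + \frac{1}{2 J}}{J + J} = \frac{J + \frac{1}{2 J}}{2 J}$)
$g{\left(m,V \right)} = m^{2}$
$f{\left(\left(-15\right) 1 \right)} + \left(-18948 + g{\left(59,0 \right)}\right) = \left(\frac{1}{2} + \frac{1}{4 \cdot 225}\right) - \left(18948 - 59^{2}\right) = \left(\frac{1}{2} + \frac{1}{4 \cdot 225}\right) + \left(-18948 + 3481\right) = \left(\frac{1}{2} + \frac{1}{4} \cdot \frac{1}{225}\right) - 15467 = \left(\frac{1}{2} + \frac{1}{900}\right) - 15467 = \frac{451}{900} - 15467 = - \frac{13919849}{900}$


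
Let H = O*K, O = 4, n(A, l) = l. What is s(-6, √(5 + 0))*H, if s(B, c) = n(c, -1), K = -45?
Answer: 180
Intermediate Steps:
s(B, c) = -1
H = -180 (H = 4*(-45) = -180)
s(-6, √(5 + 0))*H = -1*(-180) = 180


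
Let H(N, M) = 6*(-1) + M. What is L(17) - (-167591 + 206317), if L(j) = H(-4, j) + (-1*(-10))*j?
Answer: -38545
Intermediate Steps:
H(N, M) = -6 + M
L(j) = -6 + 11*j (L(j) = (-6 + j) + (-1*(-10))*j = (-6 + j) + 10*j = -6 + 11*j)
L(17) - (-167591 + 206317) = (-6 + 11*17) - (-167591 + 206317) = (-6 + 187) - 1*38726 = 181 - 38726 = -38545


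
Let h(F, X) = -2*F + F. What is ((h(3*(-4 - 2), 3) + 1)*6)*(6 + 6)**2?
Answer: 16416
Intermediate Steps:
h(F, X) = -F
((h(3*(-4 - 2), 3) + 1)*6)*(6 + 6)**2 = ((-3*(-4 - 2) + 1)*6)*(6 + 6)**2 = ((-3*(-6) + 1)*6)*12**2 = ((-1*(-18) + 1)*6)*144 = ((18 + 1)*6)*144 = (19*6)*144 = 114*144 = 16416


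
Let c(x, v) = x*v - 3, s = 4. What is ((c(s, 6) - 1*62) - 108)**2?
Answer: 22201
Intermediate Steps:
c(x, v) = -3 + v*x (c(x, v) = v*x - 3 = -3 + v*x)
((c(s, 6) - 1*62) - 108)**2 = (((-3 + 6*4) - 1*62) - 108)**2 = (((-3 + 24) - 62) - 108)**2 = ((21 - 62) - 108)**2 = (-41 - 108)**2 = (-149)**2 = 22201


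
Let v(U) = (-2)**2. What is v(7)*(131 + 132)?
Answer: 1052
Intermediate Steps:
v(U) = 4
v(7)*(131 + 132) = 4*(131 + 132) = 4*263 = 1052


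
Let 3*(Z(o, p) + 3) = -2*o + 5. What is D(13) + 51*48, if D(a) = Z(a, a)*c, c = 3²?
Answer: 2358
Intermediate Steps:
Z(o, p) = -4/3 - 2*o/3 (Z(o, p) = -3 + (-2*o + 5)/3 = -3 + (5 - 2*o)/3 = -3 + (5/3 - 2*o/3) = -4/3 - 2*o/3)
c = 9
D(a) = -12 - 6*a (D(a) = (-4/3 - 2*a/3)*9 = -12 - 6*a)
D(13) + 51*48 = (-12 - 6*13) + 51*48 = (-12 - 78) + 2448 = -90 + 2448 = 2358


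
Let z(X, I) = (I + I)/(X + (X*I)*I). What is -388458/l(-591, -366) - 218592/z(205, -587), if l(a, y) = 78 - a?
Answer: 1721632434136518/130901 ≈ 1.3152e+10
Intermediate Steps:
z(X, I) = 2*I/(X + X*I²) (z(X, I) = (2*I)/(X + (I*X)*I) = (2*I)/(X + X*I²) = 2*I/(X + X*I²))
-388458/l(-591, -366) - 218592/z(205, -587) = -388458/(78 - 1*(-591)) - 218592/(2*(-587)/(205*(1 + (-587)²))) = -388458/(78 + 591) - 218592/(2*(-587)*(1/205)/(1 + 344569)) = -388458/669 - 218592/(2*(-587)*(1/205)/344570) = -388458*1/669 - 218592/(2*(-587)*(1/205)*(1/344570)) = -129486/223 - 218592/(-587/35318425) = -129486/223 - 218592*(-35318425/587) = -129486/223 + 7720325157600/587 = 1721632434136518/130901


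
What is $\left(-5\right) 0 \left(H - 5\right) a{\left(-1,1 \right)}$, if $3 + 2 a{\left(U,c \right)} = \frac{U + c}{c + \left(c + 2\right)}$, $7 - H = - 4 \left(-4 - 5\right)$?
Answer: $0$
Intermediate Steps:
$H = -29$ ($H = 7 - - 4 \left(-4 - 5\right) = 7 - \left(-4\right) \left(-9\right) = 7 - 36 = -29$)
$a{\left(U,c \right)} = - \frac{3}{2} + \frac{U + c}{2 \left(2 + 2 c\right)}$ ($a{\left(U,c \right)} = - \frac{3}{2} + \frac{\left(U + c\right) \frac{1}{c + \left(c + 2\right)}}{2} = - \frac{3}{2} + \frac{\left(U + c\right) \frac{1}{c + \left(2 + c\right)}}{2} = - \frac{3}{2} + \frac{\left(U + c\right) \frac{1}{2 + 2 c}}{2} = - \frac{3}{2} + \frac{\frac{1}{2 + 2 c} \left(U + c\right)}{2} = - \frac{3}{2} + \frac{U + c}{2 \left(2 + 2 c\right)}$)
$\left(-5\right) 0 \left(H - 5\right) a{\left(-1,1 \right)} = \left(-5\right) 0 \left(-29 - 5\right) \frac{-6 - 1 - 5}{4 \left(1 + 1\right)} = 0 \left(- 34 \frac{-6 - 1 - 5}{4 \cdot 2}\right) = 0 \left(- 34 \cdot \frac{1}{4} \cdot \frac{1}{2} \left(-12\right)\right) = 0 \left(\left(-34\right) \left(- \frac{3}{2}\right)\right) = 0 \cdot 51 = 0$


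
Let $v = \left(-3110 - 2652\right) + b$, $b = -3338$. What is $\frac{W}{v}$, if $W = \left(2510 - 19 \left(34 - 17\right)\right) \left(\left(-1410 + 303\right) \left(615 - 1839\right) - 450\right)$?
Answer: $- \frac{1481165433}{4550} \approx -3.2553 \cdot 10^{5}$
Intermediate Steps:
$v = -9100$ ($v = \left(-3110 - 2652\right) - 3338 = -5762 - 3338 = -9100$)
$W = 2962330866$ ($W = \left(2510 - 323\right) \left(\left(-1107\right) \left(-1224\right) - 450\right) = \left(2510 - 323\right) \left(1354968 - 450\right) = 2187 \cdot 1354518 = 2962330866$)
$\frac{W}{v} = \frac{2962330866}{-9100} = 2962330866 \left(- \frac{1}{9100}\right) = - \frac{1481165433}{4550}$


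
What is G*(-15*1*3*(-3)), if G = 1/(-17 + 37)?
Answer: 27/4 ≈ 6.7500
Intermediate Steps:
G = 1/20 ≈ 0.050000
G*(-15*1*3*(-3)) = (-15*1*3*(-3))/20 = (-45*(-3))/20 = (-15*(-9))/20 = (1/20)*135 = 27/4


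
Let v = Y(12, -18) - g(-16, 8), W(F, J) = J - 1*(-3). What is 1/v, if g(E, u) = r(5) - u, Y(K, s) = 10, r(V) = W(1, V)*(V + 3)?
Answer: -1/46 ≈ -0.021739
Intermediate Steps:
W(F, J) = 3 + J (W(F, J) = J + 3 = 3 + J)
r(V) = (3 + V)² (r(V) = (3 + V)*(V + 3) = (3 + V)*(3 + V) = (3 + V)²)
g(E, u) = 64 - u (g(E, u) = (3 + 5)² - u = 8² - u = 64 - u)
v = -46 (v = 10 - (64 - 1*8) = 10 - (64 - 8) = 10 - 1*56 = 10 - 56 = -46)
1/v = 1/(-46) = -1/46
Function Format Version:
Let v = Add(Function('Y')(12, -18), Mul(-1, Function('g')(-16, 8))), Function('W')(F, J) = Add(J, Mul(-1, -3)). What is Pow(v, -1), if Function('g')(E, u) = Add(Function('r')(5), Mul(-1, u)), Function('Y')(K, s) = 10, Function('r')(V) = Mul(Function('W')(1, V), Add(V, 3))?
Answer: Rational(-1, 46) ≈ -0.021739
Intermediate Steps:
Function('W')(F, J) = Add(3, J) (Function('W')(F, J) = Add(J, 3) = Add(3, J))
Function('r')(V) = Pow(Add(3, V), 2) (Function('r')(V) = Mul(Add(3, V), Add(V, 3)) = Mul(Add(3, V), Add(3, V)) = Pow(Add(3, V), 2))
Function('g')(E, u) = Add(64, Mul(-1, u)) (Function('g')(E, u) = Add(Pow(Add(3, 5), 2), Mul(-1, u)) = Add(Pow(8, 2), Mul(-1, u)) = Add(64, Mul(-1, u)))
v = -46 (v = Add(10, Mul(-1, Add(64, Mul(-1, 8)))) = Add(10, Mul(-1, Add(64, -8))) = Add(10, Mul(-1, 56)) = Add(10, -56) = -46)
Pow(v, -1) = Pow(-46, -1) = Rational(-1, 46)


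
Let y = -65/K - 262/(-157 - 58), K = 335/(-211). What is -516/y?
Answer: -2477660/202433 ≈ -12.239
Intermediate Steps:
K = -335/211 (K = 335*(-1/211) = -335/211 ≈ -1.5877)
y = 607299/14405 (y = -65/(-335/211) - 262/(-157 - 58) = -65*(-211/335) - 262/(-215) = 2743/67 - 262*(-1/215) = 2743/67 + 262/215 = 607299/14405 ≈ 42.159)
-516/y = -516/607299/14405 = -516*14405/607299 = -2477660/202433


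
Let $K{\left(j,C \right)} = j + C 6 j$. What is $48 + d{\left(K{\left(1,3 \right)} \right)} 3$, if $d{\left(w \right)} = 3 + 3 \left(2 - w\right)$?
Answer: $-96$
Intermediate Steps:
$K{\left(j,C \right)} = j + 6 C j$
$d{\left(w \right)} = 9 - 3 w$ ($d{\left(w \right)} = 3 - \left(-6 + 3 w\right) = 9 - 3 w$)
$48 + d{\left(K{\left(1,3 \right)} \right)} 3 = 48 + \left(9 - 3 \cdot 1 \left(1 + 6 \cdot 3\right)\right) 3 = 48 + \left(9 - 3 \cdot 1 \left(1 + 18\right)\right) 3 = 48 + \left(9 - 3 \cdot 1 \cdot 19\right) 3 = 48 + \left(9 - 57\right) 3 = 48 - 144 = -96$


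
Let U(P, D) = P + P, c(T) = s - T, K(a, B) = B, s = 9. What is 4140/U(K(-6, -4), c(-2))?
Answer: -1035/2 ≈ -517.50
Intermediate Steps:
c(T) = 9 - T
U(P, D) = 2*P
4140/U(K(-6, -4), c(-2)) = 4140/((2*(-4))) = 4140/(-8) = 4140*(-⅛) = -1035/2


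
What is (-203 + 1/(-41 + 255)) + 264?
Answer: 13055/214 ≈ 61.005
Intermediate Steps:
(-203 + 1/(-41 + 255)) + 264 = (-203 + 1/214) + 264 = -43441/214 + 264 = 13055/214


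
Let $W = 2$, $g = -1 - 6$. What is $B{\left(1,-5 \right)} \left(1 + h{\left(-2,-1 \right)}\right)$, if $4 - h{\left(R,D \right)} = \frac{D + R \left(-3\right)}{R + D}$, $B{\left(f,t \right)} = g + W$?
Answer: $- \frac{100}{3} \approx -33.333$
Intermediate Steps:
$g = -7$ ($g = -1 - 6 = -7$)
$B{\left(f,t \right)} = -5$ ($B{\left(f,t \right)} = -7 + 2 = -5$)
$h{\left(R,D \right)} = 4 - \frac{D - 3 R}{D + R}$ ($h{\left(R,D \right)} = 4 - \frac{D + R \left(-3\right)}{R + D} = 4 - \frac{D - 3 R}{D + R}$)
$B{\left(1,-5 \right)} \left(1 + h{\left(-2,-1 \right)}\right) = - 5 \left(1 + \frac{3 \left(-1\right) + 7 \left(-2\right)}{-1 - 2}\right) = - 5 \left(1 + \frac{-3 - 14}{-3}\right) = - 5 \left(1 - - \frac{17}{3}\right) = - 5 \left(1 + \frac{17}{3}\right) = \left(-5\right) \frac{20}{3} = - \frac{100}{3}$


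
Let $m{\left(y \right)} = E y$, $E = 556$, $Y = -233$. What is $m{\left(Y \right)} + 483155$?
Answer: $353607$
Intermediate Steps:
$m{\left(y \right)} = 556 y$
$m{\left(Y \right)} + 483155 = 556 \left(-233\right) + 483155 = -129548 + 483155 = 353607$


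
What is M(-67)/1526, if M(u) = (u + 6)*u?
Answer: 4087/1526 ≈ 2.6782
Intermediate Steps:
M(u) = u*(6 + u) (M(u) = (6 + u)*u = u*(6 + u))
M(-67)/1526 = -67*(6 - 67)/1526 = -67*(-61)*(1/1526) = 4087*(1/1526) = 4087/1526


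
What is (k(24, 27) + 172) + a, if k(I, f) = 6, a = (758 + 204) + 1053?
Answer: 2193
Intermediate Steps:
a = 2015 (a = 962 + 1053 = 2015)
(k(24, 27) + 172) + a = (6 + 172) + 2015 = 178 + 2015 = 2193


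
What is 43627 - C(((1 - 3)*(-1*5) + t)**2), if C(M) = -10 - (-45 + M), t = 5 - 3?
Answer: 43736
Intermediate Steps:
t = 2
C(M) = 35 - M (C(M) = -10 + (45 - M) = 35 - M)
43627 - C(((1 - 3)*(-1*5) + t)**2) = 43627 - (35 - ((1 - 3)*(-1*5) + 2)**2) = 43627 - (35 - (-2*(-5) + 2)**2) = 43627 - (35 - (10 + 2)**2) = 43627 - (35 - 1*12**2) = 43627 - (35 - 1*144) = 43627 - (35 - 144) = 43627 - 1*(-109) = 43627 + 109 = 43736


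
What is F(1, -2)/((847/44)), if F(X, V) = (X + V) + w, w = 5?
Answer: 16/77 ≈ 0.20779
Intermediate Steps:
F(X, V) = 5 + V + X (F(X, V) = (X + V) + 5 = (V + X) + 5 = 5 + V + X)
F(1, -2)/((847/44)) = (5 - 2 + 1)/((847/44)) = 4/((847*(1/44))) = 4/(77/4) = 4*(4/77) = 16/77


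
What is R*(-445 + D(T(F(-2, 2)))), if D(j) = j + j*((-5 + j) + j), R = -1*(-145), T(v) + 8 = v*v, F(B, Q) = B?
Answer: -57565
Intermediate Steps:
T(v) = -8 + v² (T(v) = -8 + v*v = -8 + v²)
R = 145
D(j) = j + j*(-5 + 2*j)
R*(-445 + D(T(F(-2, 2)))) = 145*(-445 + 2*(-8 + (-2)²)*(-2 + (-8 + (-2)²))) = 145*(-445 + 2*(-8 + 4)*(-2 + (-8 + 4))) = 145*(-445 + 2*(-4)*(-2 - 4)) = 145*(-445 + 2*(-4)*(-6)) = 145*(-445 + 48) = 145*(-397) = -57565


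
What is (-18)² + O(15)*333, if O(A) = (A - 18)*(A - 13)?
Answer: -1674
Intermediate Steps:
O(A) = (-18 + A)*(-13 + A)
(-18)² + O(15)*333 = (-18)² + (234 + 15² - 31*15)*333 = 324 + (234 + 225 - 465)*333 = 324 - 6*333 = 324 - 1998 = -1674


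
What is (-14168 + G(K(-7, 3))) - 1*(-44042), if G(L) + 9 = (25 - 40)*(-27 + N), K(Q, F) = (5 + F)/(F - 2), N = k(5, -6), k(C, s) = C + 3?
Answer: 30150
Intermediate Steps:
k(C, s) = 3 + C
N = 8 (N = 3 + 5 = 8)
K(Q, F) = (5 + F)/(-2 + F)
G(L) = 276 (G(L) = -9 + (25 - 40)*(-27 + 8) = -9 - 15*(-19) = -9 + 285 = 276)
(-14168 + G(K(-7, 3))) - 1*(-44042) = (-14168 + 276) - 1*(-44042) = -13892 + 44042 = 30150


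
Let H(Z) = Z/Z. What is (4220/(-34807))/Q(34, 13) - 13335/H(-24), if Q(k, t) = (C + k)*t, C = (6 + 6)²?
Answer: -537023108275/40271699 ≈ -13335.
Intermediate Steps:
H(Z) = 1
C = 144 (C = 12² = 144)
Q(k, t) = t*(144 + k) (Q(k, t) = (144 + k)*t = t*(144 + k))
(4220/(-34807))/Q(34, 13) - 13335/H(-24) = (4220/(-34807))/((13*(144 + 34))) - 13335/1 = (4220*(-1/34807))/((13*178)) - 13335*1 = -4220/34807/2314 - 13335 = -4220/34807*1/2314 - 13335 = -2110/40271699 - 13335 = -537023108275/40271699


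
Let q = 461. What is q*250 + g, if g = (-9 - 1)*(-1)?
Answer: 115260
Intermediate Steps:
g = 10 (g = -10*(-1) = 10)
q*250 + g = 461*250 + 10 = 115250 + 10 = 115260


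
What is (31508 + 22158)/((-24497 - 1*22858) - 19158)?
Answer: -53666/66513 ≈ -0.80685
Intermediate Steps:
(31508 + 22158)/((-24497 - 1*22858) - 19158) = 53666/((-24497 - 22858) - 19158) = 53666/(-47355 - 19158) = 53666/(-66513) = 53666*(-1/66513) = -53666/66513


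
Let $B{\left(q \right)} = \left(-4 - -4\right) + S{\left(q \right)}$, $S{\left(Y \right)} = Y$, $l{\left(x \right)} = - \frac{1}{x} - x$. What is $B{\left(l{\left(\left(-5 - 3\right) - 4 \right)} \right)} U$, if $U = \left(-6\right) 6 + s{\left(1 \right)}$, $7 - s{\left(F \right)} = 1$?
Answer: $- \frac{725}{2} \approx -362.5$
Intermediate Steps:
$s{\left(F \right)} = 6$ ($s{\left(F \right)} = 7 - 1 = 6$)
$l{\left(x \right)} = - x - \frac{1}{x}$
$U = -30$ ($U = \left(-6\right) 6 + 6 = -36 + 6 = -30$)
$B{\left(q \right)} = q$ ($B{\left(q \right)} = \left(-4 - -4\right) + q = \left(-4 + 4\right) + q = 0 + q = q$)
$B{\left(l{\left(\left(-5 - 3\right) - 4 \right)} \right)} U = \left(- (\left(-5 - 3\right) - 4) - \frac{1}{\left(-5 - 3\right) - 4}\right) \left(-30\right) = \left(- (-8 - 4) - \frac{1}{-8 - 4}\right) \left(-30\right) = \left(\left(-1\right) \left(-12\right) - \frac{1}{-12}\right) \left(-30\right) = \left(12 - - \frac{1}{12}\right) \left(-30\right) = \left(12 + \frac{1}{12}\right) \left(-30\right) = \frac{145}{12} \left(-30\right) = - \frac{725}{2}$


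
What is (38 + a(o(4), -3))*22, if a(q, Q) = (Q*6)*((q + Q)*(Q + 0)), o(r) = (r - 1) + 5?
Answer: 6776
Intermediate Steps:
o(r) = 4 + r (o(r) = (-1 + r) + 5 = 4 + r)
a(q, Q) = 6*Q**2*(Q + q) (a(q, Q) = (6*Q)*((Q + q)*Q) = (6*Q)*(Q*(Q + q)) = 6*Q**2*(Q + q))
(38 + a(o(4), -3))*22 = (38 + 6*(-3)**2*(-3 + (4 + 4)))*22 = (38 + 6*9*(-3 + 8))*22 = (38 + 6*9*5)*22 = (38 + 270)*22 = 308*22 = 6776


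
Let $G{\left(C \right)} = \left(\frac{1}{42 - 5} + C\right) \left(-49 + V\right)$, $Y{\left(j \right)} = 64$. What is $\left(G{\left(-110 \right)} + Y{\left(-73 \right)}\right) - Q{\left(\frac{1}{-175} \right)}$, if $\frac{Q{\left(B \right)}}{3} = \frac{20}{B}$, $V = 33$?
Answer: $\frac{455972}{37} \approx 12324.0$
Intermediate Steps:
$Q{\left(B \right)} = \frac{60}{B}$ ($Q{\left(B \right)} = 3 \frac{20}{B} = \frac{60}{B}$)
$G{\left(C \right)} = - \frac{16}{37} - 16 C$ ($G{\left(C \right)} = \left(\frac{1}{42 - 5} + C\right) \left(-49 + 33\right) = \left(\frac{1}{37} + C\right) \left(-16\right) = - \frac{16}{37} - 16 C$)
$\left(G{\left(-110 \right)} + Y{\left(-73 \right)}\right) - Q{\left(\frac{1}{-175} \right)} = \left(\left(- \frac{16}{37} - -1760\right) + 64\right) - \frac{60}{\frac{1}{-175}} = \left(\left(- \frac{16}{37} + 1760\right) + 64\right) - \frac{60}{- \frac{1}{175}} = \left(\frac{65104}{37} + 64\right) - 60 \left(-175\right) = \frac{67472}{37} - -10500 = \frac{67472}{37} + 10500 = \frac{455972}{37}$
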